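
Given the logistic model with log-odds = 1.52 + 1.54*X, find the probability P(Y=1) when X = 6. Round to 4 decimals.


Linear predictor: z = 1.52 + 1.54 * 6 = 10.7600.
P = 1/(1 + exp(-10.7600)) = 1/(1 + 0.0000) = 1.0000.

1.0000


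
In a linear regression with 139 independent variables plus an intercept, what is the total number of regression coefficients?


Including the intercept, the model has 139 predictor coefficients + 1 intercept.
Total = 140.

140


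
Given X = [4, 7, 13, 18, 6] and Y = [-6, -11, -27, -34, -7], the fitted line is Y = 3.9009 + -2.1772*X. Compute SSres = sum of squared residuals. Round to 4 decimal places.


For each point, residual = actual - predicted.
Residuals: [-1.1921, 0.3395, -2.5973, 1.2887, 2.1623].
Sum of squared residuals = 14.6186.

14.6186


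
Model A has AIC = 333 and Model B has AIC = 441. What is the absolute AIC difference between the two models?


Compute |333 - 441| = 108.
Model A has the smaller AIC.

108


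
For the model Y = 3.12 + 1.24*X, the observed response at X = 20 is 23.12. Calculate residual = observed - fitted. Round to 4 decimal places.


Predicted = 3.12 + 1.24 * 20 = 27.9200.
Residual = 23.12 - 27.9200 = -4.8000.

-4.8000


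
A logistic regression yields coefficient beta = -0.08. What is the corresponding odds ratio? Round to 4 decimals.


Odds ratio = exp(beta) = exp(-0.08).
= 0.9231.

0.9231


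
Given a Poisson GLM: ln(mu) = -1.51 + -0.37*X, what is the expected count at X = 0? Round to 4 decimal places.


Linear predictor: eta = -1.51 + (-0.37)(0) = -1.5100.
Expected count: mu = exp(-1.5100) = 0.2209.

0.2209


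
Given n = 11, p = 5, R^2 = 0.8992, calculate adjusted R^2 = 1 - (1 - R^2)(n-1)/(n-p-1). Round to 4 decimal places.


Adjusted R^2 = 1 - (1 - R^2) * (n-1)/(n-p-1).
(1 - R^2) = 0.1008.
(n-1)/(n-p-1) = 10/5.
(1 - R^2) * (n-1) = 0.1008 * 10 = 1.0080.
Divide by (n-p-1): 1.0080 / 5 = 0.2016.
Adj R^2 = 1 - 0.2016 = 0.7984.

0.7984


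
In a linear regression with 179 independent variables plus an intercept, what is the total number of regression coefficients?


Including the intercept, the model has 179 predictor coefficients + 1 intercept.
Total = 180.

180


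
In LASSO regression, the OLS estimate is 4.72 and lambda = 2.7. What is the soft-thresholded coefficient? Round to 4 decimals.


Absolute value: |4.72| = 4.72.
Compare to lambda = 2.7.
Since |beta| > lambda, coefficient = sign(beta)*(|beta| - lambda) = 2.0200.

2.0200


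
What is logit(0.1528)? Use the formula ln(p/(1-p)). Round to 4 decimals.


Compute the odds: 0.1528/0.8472 = 0.1804.
Take the natural log: ln(0.1804) = -1.7128.

-1.7128


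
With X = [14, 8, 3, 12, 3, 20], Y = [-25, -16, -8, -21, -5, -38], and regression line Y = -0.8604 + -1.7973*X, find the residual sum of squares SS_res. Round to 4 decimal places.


Predicted values from Y = -0.8604 + -1.7973*X.
Residuals: [1.0226, -0.7612, -1.7477, 1.4280, 1.2523, -1.1936].
SSres = 9.7117.

9.7117


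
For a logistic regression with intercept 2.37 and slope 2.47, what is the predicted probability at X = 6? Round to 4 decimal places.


Linear predictor: z = 2.37 + 2.47 * 6 = 17.1900.
P = 1/(1 + exp(-17.1900)) = 1/(1 + 0.0000) = 1.0000.

1.0000


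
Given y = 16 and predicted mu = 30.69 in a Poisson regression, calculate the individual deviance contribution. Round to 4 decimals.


First: ln(16/30.69) = -0.651348.
Then: 16 * -0.651348 = -10.421568.
y - mu = 16 - 30.69 = -14.69.
D = 2(-10.421568 - -14.69) = 8.536864, which rounds to 8.5369.

8.5369


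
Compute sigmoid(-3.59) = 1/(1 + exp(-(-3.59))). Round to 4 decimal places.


Compute exp(3.5900) = 36.2341.
Sigmoid = 1 / (1 + 36.2341) = 1 / 37.2341 = 0.0269.

0.0269


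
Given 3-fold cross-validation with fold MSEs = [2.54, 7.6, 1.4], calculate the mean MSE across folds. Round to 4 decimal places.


Add all fold MSEs: 11.5400.
Divide by k = 3: 11.5400/3 = 3.8467.

3.8467


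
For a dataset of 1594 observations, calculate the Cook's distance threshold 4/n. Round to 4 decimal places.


Using the rule of thumb:
Threshold = 4 / 1594 = 0.0025.

0.0025


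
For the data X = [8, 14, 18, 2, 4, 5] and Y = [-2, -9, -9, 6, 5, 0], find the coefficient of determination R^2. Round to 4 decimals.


After computing the OLS fit (b0=7.0000, b1=-1.0000):
SSres = 18.0000, SStot = 213.5000.
R^2 = 1 - 18.0000/213.5000 = 0.9157.

0.9157


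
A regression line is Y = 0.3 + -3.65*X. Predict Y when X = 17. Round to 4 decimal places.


Predicted value:
Y = 0.3 + (-3.65)(17) = 0.3 + -62.0500 = -61.7500.

-61.7500


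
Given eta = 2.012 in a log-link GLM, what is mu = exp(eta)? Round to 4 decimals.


Apply the inverse link:
mu = e^2.012 = 7.4783.

7.4783


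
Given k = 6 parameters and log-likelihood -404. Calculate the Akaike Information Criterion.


AIC = 2*6 - 2*(-404).
= 12 + 808 = 820.

820


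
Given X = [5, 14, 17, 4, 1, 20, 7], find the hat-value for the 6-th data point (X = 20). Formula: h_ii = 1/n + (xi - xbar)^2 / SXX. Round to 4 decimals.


Mean of X: xbar = 9.7143.
SXX = 315.4286.
For X = 20: h = 1/7 + (20 - 9.7143)^2/315.4286 = 0.4783.

0.4783


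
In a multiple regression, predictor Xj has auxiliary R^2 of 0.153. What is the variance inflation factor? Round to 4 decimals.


VIF = 1 / (1 - 0.153).
= 1 / 0.847 = 1.1806.

1.1806


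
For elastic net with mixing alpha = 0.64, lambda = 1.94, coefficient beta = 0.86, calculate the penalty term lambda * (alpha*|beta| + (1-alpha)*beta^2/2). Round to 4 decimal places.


L1 component = 0.64 * |0.86| = 0.5504.
L2 component = 0.36 * 0.86^2 / 2 = 0.1331.
Penalty = 1.94 * (0.5504 + 0.1331) = 1.94 * 0.6835 = 1.3260.

1.3260


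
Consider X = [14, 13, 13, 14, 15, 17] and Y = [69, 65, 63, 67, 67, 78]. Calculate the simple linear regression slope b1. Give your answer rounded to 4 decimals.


First compute the means: xbar = 14.3333, ybar = 68.1667.
Then S_xx = sum((xi - xbar)^2) = 11.3333.
S_xy = sum((xi - xbar)(yi - ybar)) = 36.6667.
b1 = S_xy / S_xx = 36.6667 / 11.3333 = 3.2353.

3.2353


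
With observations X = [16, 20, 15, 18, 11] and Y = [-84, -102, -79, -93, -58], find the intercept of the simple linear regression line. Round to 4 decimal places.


The slope is b1 = -4.8913.
Sample means are xbar = 16.0000 and ybar = -83.2000.
Intercept: b0 = -83.2000 - (-4.8913)(16.0000) = -4.9391.

-4.9391


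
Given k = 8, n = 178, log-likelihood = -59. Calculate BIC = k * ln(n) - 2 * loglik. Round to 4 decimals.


k * ln(n) = 8 * ln(178) = 8 * 5.181784 = 41.454272.
-2 * loglik = -2 * (-59) = 118.
BIC = 41.454272 + 118 = 159.454272, which rounds to 159.4543.

159.4543


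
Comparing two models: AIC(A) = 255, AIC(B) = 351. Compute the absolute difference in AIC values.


|AIC_A - AIC_B| = |255 - 351| = 96.
Model A is preferred (lower AIC).

96


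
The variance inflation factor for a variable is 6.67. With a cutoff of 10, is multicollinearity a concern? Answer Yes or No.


Check: VIF = 6.67 vs threshold = 10.
Since 6.67 < 10, the answer is No.

No


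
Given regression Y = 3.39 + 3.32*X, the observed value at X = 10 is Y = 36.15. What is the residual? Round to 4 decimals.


Fitted value at X = 10 is yhat = 3.39 + 3.32*10 = 36.5900.
Residual = 36.15 - 36.5900 = -0.4400.

-0.4400


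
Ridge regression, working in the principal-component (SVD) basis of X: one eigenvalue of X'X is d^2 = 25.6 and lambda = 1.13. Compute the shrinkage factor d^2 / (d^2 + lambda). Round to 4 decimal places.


Compute the denominator: 25.6 + 1.13 = 26.7300.
Shrinkage factor = 25.6 / 26.7300 = 0.9577.

0.9577


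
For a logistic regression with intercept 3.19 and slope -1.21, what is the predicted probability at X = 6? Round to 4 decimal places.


z = 3.19 + -1.21 * 6 = -4.0700.
Sigmoid: P = 1 / (1 + exp(4.0700)) = 0.0168.

0.0168


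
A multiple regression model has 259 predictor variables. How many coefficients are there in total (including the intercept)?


Each predictor gets one coefficient, plus one intercept.
Total parameters = 259 + 1 = 260.

260


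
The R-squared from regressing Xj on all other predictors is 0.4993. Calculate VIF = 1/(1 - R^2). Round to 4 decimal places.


Using VIF = 1/(1 - R^2_j):
1 - 0.4993 = 0.5007.
VIF = 1.9972.

1.9972


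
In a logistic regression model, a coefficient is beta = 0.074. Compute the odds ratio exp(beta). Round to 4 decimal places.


Odds ratio = exp(beta) = exp(0.074).
= 1.0768.

1.0768


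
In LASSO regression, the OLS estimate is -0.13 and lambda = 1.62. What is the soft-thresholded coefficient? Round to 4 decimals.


Absolute value: |-0.13| = 0.13.
Compare to lambda = 1.62.
Since |beta| <= lambda, the coefficient is set to 0.

0.0000


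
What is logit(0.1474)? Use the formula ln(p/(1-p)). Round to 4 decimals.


The odds are p/(1-p) = 0.1474 / 0.8526 = 0.1729.
logit(p) = ln(0.1729) = -1.7551.

-1.7551


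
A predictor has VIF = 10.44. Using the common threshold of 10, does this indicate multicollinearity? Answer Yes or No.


Compare VIF = 10.44 to the threshold of 10.
10.44 >= 10, so the answer is Yes.

Yes


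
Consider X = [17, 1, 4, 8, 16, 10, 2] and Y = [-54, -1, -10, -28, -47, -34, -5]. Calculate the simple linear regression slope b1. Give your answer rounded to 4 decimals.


First compute the means: xbar = 8.2857, ybar = -25.5714.
Then S_xx = sum((xi - xbar)^2) = 249.4286.
S_xy = sum((xi - xbar)(yi - ybar)) = -801.8571.
b1 = S_xy / S_xx = -801.8571 / 249.4286 = -3.2148.

-3.2148


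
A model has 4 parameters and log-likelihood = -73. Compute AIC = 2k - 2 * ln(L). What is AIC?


AIC = 2k - 2*loglik = 2(4) - 2(-73).
= 8 + 146 = 154.

154


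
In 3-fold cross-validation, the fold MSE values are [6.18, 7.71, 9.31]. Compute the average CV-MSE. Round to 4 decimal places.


Add all fold MSEs: 23.2000.
Divide by k = 3: 23.2000/3 = 7.7333.

7.7333


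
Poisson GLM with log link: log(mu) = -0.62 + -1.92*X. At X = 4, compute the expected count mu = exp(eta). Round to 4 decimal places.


eta = -0.62 + -1.92 * 4 = -8.3000.
mu = exp(-8.3000) = 0.0002.

0.0002


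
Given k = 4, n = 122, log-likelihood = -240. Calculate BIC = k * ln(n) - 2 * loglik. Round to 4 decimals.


Compute k*ln(n) = 4*ln(122) = 4*4.804021 = 19.216084.
Then -2*loglik = 480.
BIC = 19.216084 + 480 = 499.216084, which rounds to 499.2161.

499.2161


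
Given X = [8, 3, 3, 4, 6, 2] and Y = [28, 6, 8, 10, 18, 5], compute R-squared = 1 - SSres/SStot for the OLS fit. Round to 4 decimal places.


The fitted line is Y = -4.4342 + 3.9079*X.
SSres = 8.6184, SStot = 395.5000.
R^2 = 1 - SSres/SStot = 0.9782.

0.9782


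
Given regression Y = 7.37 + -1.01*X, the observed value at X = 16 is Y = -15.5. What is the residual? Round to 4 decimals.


Compute yhat = 7.37 + (-1.01)(16) = -8.7900.
Residual = actual - predicted = -15.5 - -8.7900 = -6.7100.

-6.7100


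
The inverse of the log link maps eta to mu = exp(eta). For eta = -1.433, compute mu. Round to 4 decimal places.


The inverse log link gives:
mu = exp(-1.433) = 0.2386.

0.2386


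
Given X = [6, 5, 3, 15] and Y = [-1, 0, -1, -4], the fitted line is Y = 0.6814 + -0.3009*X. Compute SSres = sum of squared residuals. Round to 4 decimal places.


Predicted values from Y = 0.6814 + -0.3009*X.
Residuals: [0.1240, 0.8231, -0.7787, -0.1679].
SSres = 1.3274.

1.3274


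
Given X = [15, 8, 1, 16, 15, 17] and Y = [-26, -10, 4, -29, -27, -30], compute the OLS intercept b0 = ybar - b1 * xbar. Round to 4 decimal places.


Compute b1 = -2.1888 from the OLS formula.
With xbar = 12.0000 and ybar = -19.6667, the intercept is:
b0 = -19.6667 - -2.1888 * 12.0000 = 6.5986.

6.5986


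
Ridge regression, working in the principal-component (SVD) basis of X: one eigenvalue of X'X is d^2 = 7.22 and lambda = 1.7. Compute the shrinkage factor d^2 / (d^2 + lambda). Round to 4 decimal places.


Compute the denominator: 7.22 + 1.7 = 8.9200.
Shrinkage factor = 7.22 / 8.9200 = 0.8094.

0.8094


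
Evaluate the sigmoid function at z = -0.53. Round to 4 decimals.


First, exp(0.5300) = 1.6989.
Then sigma(z) = 1/(1 + 1.6989) = 0.3705.

0.3705


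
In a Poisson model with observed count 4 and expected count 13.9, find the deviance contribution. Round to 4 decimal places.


Compute y*ln(y/mu) = 4*ln(4/13.9) = 4*-1.245594 = -4.982376.
y - mu = -9.9.
D = 2*(-4.982376 - (-9.9)) = 9.835248, which rounds to 9.8352.

9.8352


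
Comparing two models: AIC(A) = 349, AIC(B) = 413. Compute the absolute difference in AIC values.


Absolute difference = |349 - 413| = 64.
The model with lower AIC (A) is preferred.

64


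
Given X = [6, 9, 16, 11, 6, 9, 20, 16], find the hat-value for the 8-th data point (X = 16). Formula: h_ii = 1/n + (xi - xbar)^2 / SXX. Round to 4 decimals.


Mean of X: xbar = 11.6250.
SXX = 185.8750.
For X = 16: h = 1/8 + (16 - 11.6250)^2/185.8750 = 0.2280.

0.2280


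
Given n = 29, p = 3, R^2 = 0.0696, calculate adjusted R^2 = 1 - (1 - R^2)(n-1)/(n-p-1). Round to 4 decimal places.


Using the formula:
(1 - 0.0696) = 0.9304.
Multiply by 28/25: 0.9304 * 28 = 26.0512, then 26.0512 / 25 = 1.0420.
Adj R^2 = 1 - 1.0420 = -0.0420.

-0.0420


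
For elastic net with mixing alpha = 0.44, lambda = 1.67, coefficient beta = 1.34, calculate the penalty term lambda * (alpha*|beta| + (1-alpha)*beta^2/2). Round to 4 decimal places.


L1 component = 0.44 * |1.34| = 0.5896.
L2 component = 0.56 * 1.34^2 / 2 = 0.5028.
Penalty = 1.67 * (0.5896 + 0.5028) = 1.67 * 1.0924 = 1.8243.

1.8243


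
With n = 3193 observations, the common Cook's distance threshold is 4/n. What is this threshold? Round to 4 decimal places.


Using the rule of thumb:
Threshold = 4 / 3193 = 0.0013.

0.0013


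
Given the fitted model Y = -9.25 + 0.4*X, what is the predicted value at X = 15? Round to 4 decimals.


Plug X = 15 into Y = -9.25 + 0.4*X:
Y = -9.25 + 6.0000 = -3.2500.

-3.2500


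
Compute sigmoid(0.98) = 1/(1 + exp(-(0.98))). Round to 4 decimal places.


First, exp(-0.9800) = 0.3753.
Then sigma(z) = 1/(1 + 0.3753) = 0.7271.

0.7271


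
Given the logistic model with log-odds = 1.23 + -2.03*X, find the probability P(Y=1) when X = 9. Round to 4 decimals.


Linear predictor: z = 1.23 + -2.03 * 9 = -17.0400.
P = 1/(1 + exp(17.0400)) = 1/(1 + 25140735.0760) = 0.0000.

0.0000


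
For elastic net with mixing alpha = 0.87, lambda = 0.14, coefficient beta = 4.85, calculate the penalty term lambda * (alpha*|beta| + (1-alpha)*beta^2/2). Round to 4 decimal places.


Compute:
L1 = 0.87 * 4.85 = 4.2195.
L2 = 0.13 * 4.85^2 / 2 = 1.5290.
Penalty = 0.14 * (4.2195 + 1.5290) = 0.8048.

0.8048


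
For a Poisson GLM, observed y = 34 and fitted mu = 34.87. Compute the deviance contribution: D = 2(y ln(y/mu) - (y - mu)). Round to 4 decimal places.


y/mu = 34/34.87 = 0.975050 (approx.), and ln(34/34.87) = -0.025266.
y * ln(y/mu) = 34 * -0.025266 = -0.859044.
y - mu = -0.87.
D = 2 * (-0.859044 - -0.87) = 0.021912, which rounds to 0.0219.

0.0219


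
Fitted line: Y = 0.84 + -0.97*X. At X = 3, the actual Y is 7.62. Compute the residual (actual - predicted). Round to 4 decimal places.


Fitted value at X = 3 is yhat = 0.84 + -0.97*3 = -2.0700.
Residual = 7.62 - -2.0700 = 9.6900.

9.6900


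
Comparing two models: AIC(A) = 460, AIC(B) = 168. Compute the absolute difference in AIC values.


Compute |460 - 168| = 292.
Model B has the smaller AIC.

292


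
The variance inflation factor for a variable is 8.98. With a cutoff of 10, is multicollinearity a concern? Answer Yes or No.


The threshold is 10.
VIF = 8.98 is < 10.
Multicollinearity indication: No.

No


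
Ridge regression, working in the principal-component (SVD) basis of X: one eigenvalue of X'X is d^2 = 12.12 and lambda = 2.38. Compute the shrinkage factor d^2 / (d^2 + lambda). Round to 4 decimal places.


Compute the denominator: 12.12 + 2.38 = 14.5000.
Shrinkage factor = 12.12 / 14.5000 = 0.8359.

0.8359


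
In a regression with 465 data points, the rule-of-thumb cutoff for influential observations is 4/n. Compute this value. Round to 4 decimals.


Using the rule of thumb:
Threshold = 4 / 465 = 0.0086.

0.0086


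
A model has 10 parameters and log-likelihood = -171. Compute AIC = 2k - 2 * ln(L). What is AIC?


AIC = 2k - 2*loglik = 2(10) - 2(-171).
= 20 + 342 = 362.

362


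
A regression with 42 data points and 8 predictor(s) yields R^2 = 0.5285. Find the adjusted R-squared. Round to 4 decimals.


Using the formula:
(1 - 0.5285) = 0.4715.
Multiply by 41/33: 0.4715 * 41 = 19.3315, then 19.3315 / 33 = 0.5858.
Adj R^2 = 1 - 0.5858 = 0.4142.

0.4142


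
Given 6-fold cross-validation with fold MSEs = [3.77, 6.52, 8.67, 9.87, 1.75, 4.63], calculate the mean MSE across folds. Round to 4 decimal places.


Sum of fold MSEs = 35.2100.
Average = 35.2100 / 6 = 5.8683.

5.8683


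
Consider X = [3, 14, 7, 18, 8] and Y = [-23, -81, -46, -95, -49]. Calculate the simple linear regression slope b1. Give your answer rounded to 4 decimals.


The sample means are xbar = 10.0000 and ybar = -58.8000.
Compute S_xx = 142.0000 and S_xy = -687.0000.
Slope b1 = S_xy / S_xx = -687.0000 / 142.0000 = -4.8380.

-4.8380


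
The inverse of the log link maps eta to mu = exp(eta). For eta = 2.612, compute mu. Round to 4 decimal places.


Apply the inverse link:
mu = e^2.612 = 13.6263.

13.6263


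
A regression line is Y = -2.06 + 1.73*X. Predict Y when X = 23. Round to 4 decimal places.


Substitute X = 23 into the equation:
Y = -2.06 + 1.73 * 23 = -2.06 + 39.7900 = 37.7300.

37.7300


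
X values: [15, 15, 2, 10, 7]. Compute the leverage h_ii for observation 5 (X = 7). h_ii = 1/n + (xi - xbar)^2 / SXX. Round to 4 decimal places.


n = 5, xbar = 9.8000.
SXX = sum((xi - xbar)^2) = 122.8000.
h = 1/5 + (7 - 9.8000)^2 / 122.8000 = 0.2638.

0.2638


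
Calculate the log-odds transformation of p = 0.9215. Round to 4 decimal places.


Compute the odds: 0.9215/0.0785 = 11.7389.
Take the natural log: ln(11.7389) = 2.4629.

2.4629


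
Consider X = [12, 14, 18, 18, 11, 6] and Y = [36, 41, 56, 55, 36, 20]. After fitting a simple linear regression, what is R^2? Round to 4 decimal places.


After computing the OLS fit (b0=2.0668, b1=2.9316):
SSres = 10.3434, SStot = 911.3333.
R^2 = 1 - 10.3434/911.3333 = 0.9887.

0.9887


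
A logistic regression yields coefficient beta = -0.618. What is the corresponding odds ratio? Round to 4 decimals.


exp(-0.618) = 0.5390.
So the odds ratio is 0.5390.

0.5390


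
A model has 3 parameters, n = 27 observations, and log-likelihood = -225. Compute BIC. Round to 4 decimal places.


ln(27) = 3.295837.
k * ln(n) = 3 * 3.295837 = 9.887511.
-2L = 450.
BIC = 9.887511 + 450 = 459.887511, which rounds to 459.8875.

459.8875


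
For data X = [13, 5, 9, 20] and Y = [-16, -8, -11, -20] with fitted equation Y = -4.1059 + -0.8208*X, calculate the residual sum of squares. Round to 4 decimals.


Predicted values from Y = -4.1059 + -0.8208*X.
Residuals: [-1.2237, 0.2099, 0.4931, 0.5219].
SSres = 2.0570.

2.0570


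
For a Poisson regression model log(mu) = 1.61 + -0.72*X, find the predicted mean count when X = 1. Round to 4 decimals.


Linear predictor: eta = 1.61 + (-0.72)(1) = 0.8900.
Expected count: mu = exp(0.8900) = 2.4351.

2.4351


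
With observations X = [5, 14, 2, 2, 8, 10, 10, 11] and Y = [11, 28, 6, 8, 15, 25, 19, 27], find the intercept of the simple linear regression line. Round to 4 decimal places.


Compute b1 = 1.9082 from the OLS formula.
With xbar = 7.7500 and ybar = 17.3750, the intercept is:
b0 = 17.3750 - 1.9082 * 7.7500 = 2.5861.

2.5861


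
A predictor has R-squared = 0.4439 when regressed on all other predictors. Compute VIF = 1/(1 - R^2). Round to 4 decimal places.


VIF = 1 / (1 - 0.4439).
= 1 / 0.5561 = 1.7982.

1.7982


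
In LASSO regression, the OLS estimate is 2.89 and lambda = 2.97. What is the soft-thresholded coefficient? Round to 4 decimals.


|beta_OLS| = 2.89.
lambda = 2.97.
Since |beta| <= lambda, the coefficient is set to 0.
Result = 0.0000.

0.0000


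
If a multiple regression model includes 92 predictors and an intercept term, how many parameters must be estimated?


Including the intercept, the model has 92 predictor coefficients + 1 intercept.
Total = 93.

93


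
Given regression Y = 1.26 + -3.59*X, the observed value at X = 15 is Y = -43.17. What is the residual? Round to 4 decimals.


Predicted = 1.26 + -3.59 * 15 = -52.5900.
Residual = -43.17 - -52.5900 = 9.4200.

9.4200


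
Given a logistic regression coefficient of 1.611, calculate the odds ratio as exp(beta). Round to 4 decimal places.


exp(1.611) = 5.0078.
So the odds ratio is 5.0078.

5.0078


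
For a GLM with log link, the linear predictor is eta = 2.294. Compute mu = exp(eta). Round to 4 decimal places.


Apply the inverse link:
mu = e^2.294 = 9.9145.

9.9145


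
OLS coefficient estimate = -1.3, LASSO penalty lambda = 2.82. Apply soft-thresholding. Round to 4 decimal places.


Absolute value: |-1.3| = 1.3.
Compare to lambda = 2.82.
Since |beta| <= lambda, the coefficient is set to 0.

0.0000


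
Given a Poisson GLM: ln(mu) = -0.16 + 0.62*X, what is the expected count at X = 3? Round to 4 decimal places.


Linear predictor: eta = -0.16 + (0.62)(3) = 1.7000.
Expected count: mu = exp(1.7000) = 5.4739.

5.4739


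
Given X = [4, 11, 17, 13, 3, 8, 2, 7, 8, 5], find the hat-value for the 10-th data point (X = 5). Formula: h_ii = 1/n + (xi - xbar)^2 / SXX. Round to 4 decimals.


Mean of X: xbar = 7.8000.
SXX = 201.6000.
For X = 5: h = 1/10 + (5 - 7.8000)^2/201.6000 = 0.1389.

0.1389


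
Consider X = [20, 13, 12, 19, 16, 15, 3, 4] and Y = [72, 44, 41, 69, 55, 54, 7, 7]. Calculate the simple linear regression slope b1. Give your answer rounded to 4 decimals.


The sample means are xbar = 12.7500 and ybar = 43.6250.
Compute S_xx = 279.5000 and S_xy = 1104.2500.
Slope b1 = S_xy / S_xx = 1104.2500 / 279.5000 = 3.9508.

3.9508


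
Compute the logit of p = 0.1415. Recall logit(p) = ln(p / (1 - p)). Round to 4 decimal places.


1 - p = 0.8585.
p/(1-p) = 0.1648.
logit = ln(0.1648) = -1.8029.

-1.8029


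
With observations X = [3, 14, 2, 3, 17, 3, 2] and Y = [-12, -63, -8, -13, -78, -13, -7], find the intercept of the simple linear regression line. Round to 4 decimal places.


Compute b1 = -4.6526 from the OLS formula.
With xbar = 6.2857 and ybar = -27.7143, the intercept is:
b0 = -27.7143 - -4.6526 * 6.2857 = 1.5305.

1.5305


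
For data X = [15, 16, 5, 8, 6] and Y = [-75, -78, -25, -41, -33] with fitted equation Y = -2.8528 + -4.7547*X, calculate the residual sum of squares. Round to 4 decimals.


Predicted values from Y = -2.8528 + -4.7547*X.
Residuals: [-0.8267, 0.9280, 1.6263, -0.1096, -1.6190].
SSres = 6.8226.

6.8226


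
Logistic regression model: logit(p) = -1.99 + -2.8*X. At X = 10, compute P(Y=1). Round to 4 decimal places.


Linear predictor: z = -1.99 + -2.8 * 10 = -29.9900.
P = 1/(1 + exp(29.9900)) = 1/(1 + 10580142382802.9880) = 0.0000.

0.0000


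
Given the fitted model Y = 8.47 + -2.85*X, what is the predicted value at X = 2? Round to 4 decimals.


Substitute X = 2 into the equation:
Y = 8.47 + -2.85 * 2 = 8.47 + -5.7000 = 2.7700.

2.7700


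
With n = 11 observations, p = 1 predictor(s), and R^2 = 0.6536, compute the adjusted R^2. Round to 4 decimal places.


Using the formula:
(1 - 0.6536) = 0.3464.
Multiply by 10/9: 0.3464 * 10 = 3.4640, then 3.4640 / 9 = 0.3849.
Adj R^2 = 1 - 0.3849 = 0.6151.

0.6151


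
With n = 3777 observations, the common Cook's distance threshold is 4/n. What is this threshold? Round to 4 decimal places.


Cook's distance cutoff = 4/n = 4/3777.
= 0.0011.

0.0011


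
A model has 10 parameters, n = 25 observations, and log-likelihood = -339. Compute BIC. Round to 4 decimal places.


k * ln(n) = 10 * ln(25) = 10 * 3.218876 = 32.188760.
-2 * loglik = -2 * (-339) = 678.
BIC = 32.188760 + 678 = 710.188760, which rounds to 710.1888.

710.1888


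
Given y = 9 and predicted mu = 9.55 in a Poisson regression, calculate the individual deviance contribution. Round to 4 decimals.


Compute y*ln(y/mu) = 9*ln(9/9.55) = 9*-0.059317 = -0.533853.
y - mu = -0.55.
D = 2*(-0.533853 - (-0.55)) = 0.032294, which rounds to 0.0323.

0.0323


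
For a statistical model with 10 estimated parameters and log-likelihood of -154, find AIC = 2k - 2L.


AIC = 2k - 2*loglik = 2(10) - 2(-154).
= 20 + 308 = 328.

328


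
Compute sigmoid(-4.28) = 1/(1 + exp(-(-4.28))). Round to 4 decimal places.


First, exp(4.2800) = 72.2404.
Then sigma(z) = 1/(1 + 72.2404) = 0.0137.

0.0137


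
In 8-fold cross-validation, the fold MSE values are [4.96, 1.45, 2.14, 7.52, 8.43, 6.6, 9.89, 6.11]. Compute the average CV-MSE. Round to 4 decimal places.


Sum of fold MSEs = 47.1000.
Average = 47.1000 / 8 = 5.8875.

5.8875


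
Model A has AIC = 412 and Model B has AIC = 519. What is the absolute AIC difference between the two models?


|AIC_A - AIC_B| = |412 - 519| = 107.
Model A is preferred (lower AIC).

107


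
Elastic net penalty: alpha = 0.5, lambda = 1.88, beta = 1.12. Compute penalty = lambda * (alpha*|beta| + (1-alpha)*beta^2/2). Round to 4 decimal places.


L1 component = 0.5 * |1.12| = 0.5600.
L2 component = 0.5 * 1.12^2 / 2 = 0.3136.
Penalty = 1.88 * (0.5600 + 0.3136) = 1.88 * 0.8736 = 1.6424.

1.6424


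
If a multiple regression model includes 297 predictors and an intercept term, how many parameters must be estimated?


Each predictor gets one coefficient, plus one intercept.
Total parameters = 297 + 1 = 298.

298


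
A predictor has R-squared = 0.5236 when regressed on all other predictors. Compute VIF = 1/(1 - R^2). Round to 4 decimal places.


VIF = 1 / (1 - 0.5236).
= 1 / 0.4764 = 2.0991.

2.0991


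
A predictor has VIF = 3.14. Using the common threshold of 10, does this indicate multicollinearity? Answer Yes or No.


Compare VIF = 3.14 to the threshold of 10.
3.14 < 10, so the answer is No.

No


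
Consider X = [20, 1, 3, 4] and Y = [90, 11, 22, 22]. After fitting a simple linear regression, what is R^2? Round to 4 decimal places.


Fit the OLS line: b0 = 7.3370, b1 = 4.1304.
SSres = 8.8370.
SStot = 3932.7500.
R^2 = 1 - 8.8370/3932.7500 = 0.9978.

0.9978


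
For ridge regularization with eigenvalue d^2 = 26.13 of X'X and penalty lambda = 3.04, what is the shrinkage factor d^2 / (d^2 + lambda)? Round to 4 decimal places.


d^2 + lambda = 26.13 + 3.04 = 29.1700.
Shrinkage factor = 26.13/29.1700 = 0.8958.

0.8958


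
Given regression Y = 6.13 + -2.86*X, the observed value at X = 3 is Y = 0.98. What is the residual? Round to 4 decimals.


Predicted = 6.13 + -2.86 * 3 = -2.4500.
Residual = 0.98 - -2.4500 = 3.4300.

3.4300


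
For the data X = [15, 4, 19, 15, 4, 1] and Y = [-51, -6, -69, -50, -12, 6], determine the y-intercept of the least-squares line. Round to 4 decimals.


Compute b1 = -3.9976 from the OLS formula.
With xbar = 9.6667 and ybar = -30.3333, the intercept is:
b0 = -30.3333 - -3.9976 * 9.6667 = 8.3106.

8.3106


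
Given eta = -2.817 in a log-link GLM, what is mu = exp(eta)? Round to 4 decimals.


mu = exp(eta) = exp(-2.817).
= 0.0598.

0.0598


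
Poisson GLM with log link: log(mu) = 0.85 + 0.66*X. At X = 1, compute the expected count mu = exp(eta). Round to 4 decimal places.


Compute eta = 0.85 + 0.66 * 1 = 1.5100.
Apply inverse link: mu = e^1.5100 = 4.5267.

4.5267


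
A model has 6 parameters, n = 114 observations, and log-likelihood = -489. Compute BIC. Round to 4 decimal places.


k * ln(n) = 6 * ln(114) = 6 * 4.736198 = 28.417188.
-2 * loglik = -2 * (-489) = 978.
BIC = 28.417188 + 978 = 1006.417188, which rounds to 1006.4172.

1006.4172


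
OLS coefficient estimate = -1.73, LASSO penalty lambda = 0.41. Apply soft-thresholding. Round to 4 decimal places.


Check: |-1.73| = 1.73 vs lambda = 0.41.
Since |beta| > lambda, coefficient = sign(beta)*(|beta| - lambda) = -1.3200.
Soft-thresholded coefficient = -1.3200.

-1.3200


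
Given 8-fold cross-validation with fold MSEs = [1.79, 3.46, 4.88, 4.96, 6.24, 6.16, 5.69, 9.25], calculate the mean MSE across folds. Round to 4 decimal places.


Total MSE across folds = 42.4300.
CV-MSE = 42.4300/8 = 5.3038.

5.3038


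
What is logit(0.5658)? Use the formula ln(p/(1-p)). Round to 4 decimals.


The odds are p/(1-p) = 0.5658 / 0.4342 = 1.3031.
logit(p) = ln(1.3031) = 0.2647.

0.2647


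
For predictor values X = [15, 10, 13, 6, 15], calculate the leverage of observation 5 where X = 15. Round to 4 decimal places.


Compute xbar = 11.8000 with n = 5 observations.
SXX = 58.8000.
Leverage = 1/5 + (15 - 11.8000)^2/58.8000 = 0.3741.

0.3741


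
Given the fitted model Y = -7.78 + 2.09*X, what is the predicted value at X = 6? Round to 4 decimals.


Substitute X = 6 into the equation:
Y = -7.78 + 2.09 * 6 = -7.78 + 12.5400 = 4.7600.

4.7600


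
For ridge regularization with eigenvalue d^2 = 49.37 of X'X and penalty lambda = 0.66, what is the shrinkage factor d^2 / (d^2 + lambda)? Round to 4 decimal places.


d^2 + lambda = 49.37 + 0.66 = 50.0300.
Shrinkage factor = 49.37/50.0300 = 0.9868.

0.9868


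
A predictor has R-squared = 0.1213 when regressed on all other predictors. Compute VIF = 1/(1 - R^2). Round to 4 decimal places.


Denominator: 1 - 0.1213 = 0.8787.
VIF = 1 / 0.8787 = 1.1380.

1.1380


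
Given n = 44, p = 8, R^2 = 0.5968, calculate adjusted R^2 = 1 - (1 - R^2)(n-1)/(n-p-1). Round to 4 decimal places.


Using the formula:
(1 - 0.5968) = 0.4032.
Multiply by 43/35: 0.4032 * 43 = 17.3376, then 17.3376 / 35 = 0.4954.
Adj R^2 = 1 - 0.4954 = 0.5046.

0.5046


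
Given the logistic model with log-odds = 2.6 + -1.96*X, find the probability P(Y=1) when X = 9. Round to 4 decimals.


z = 2.6 + -1.96 * 9 = -15.0400.
Sigmoid: P = 1 / (1 + exp(15.0400)) = 0.0000.

0.0000


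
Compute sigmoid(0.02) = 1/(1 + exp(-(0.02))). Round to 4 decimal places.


First, exp(-0.0200) = 0.9802.
Then sigma(z) = 1/(1 + 0.9802) = 0.5050.

0.5050


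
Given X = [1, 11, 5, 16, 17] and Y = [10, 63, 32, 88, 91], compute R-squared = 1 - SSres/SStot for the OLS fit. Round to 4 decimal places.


Fit the OLS line: b0 = 5.8625, b1 = 5.0938.
SSres = 5.1125.
SStot = 4986.8000.
R^2 = 1 - 5.1125/4986.8000 = 0.9990.

0.9990


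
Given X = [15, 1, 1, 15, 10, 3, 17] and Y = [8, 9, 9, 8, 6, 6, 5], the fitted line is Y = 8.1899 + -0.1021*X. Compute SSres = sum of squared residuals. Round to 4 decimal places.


For each point, residual = actual - predicted.
Residuals: [1.3416, 0.9122, 0.9122, 1.3416, -1.1689, -1.8836, -1.4542].
Sum of squared residuals = 12.2930.

12.2930


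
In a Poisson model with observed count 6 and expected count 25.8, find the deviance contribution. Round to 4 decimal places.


y/mu = 6/25.8 = 0.232558 (approx.), and ln(6/25.8) = -1.458615.
y * ln(y/mu) = 6 * -1.458615 = -8.751690.
y - mu = -19.8.
D = 2 * (-8.751690 - -19.8) = 22.096620, which rounds to 22.0966.

22.0966


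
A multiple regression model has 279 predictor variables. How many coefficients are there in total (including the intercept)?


Each predictor gets one coefficient, plus one intercept.
Total parameters = 279 + 1 = 280.

280


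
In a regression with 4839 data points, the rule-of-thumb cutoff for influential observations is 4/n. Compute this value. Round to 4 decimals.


Using the rule of thumb:
Threshold = 4 / 4839 = 0.0008.

0.0008


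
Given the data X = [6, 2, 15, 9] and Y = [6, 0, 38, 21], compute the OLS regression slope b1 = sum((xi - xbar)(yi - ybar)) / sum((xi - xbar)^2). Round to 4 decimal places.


First compute the means: xbar = 8.0000, ybar = 16.2500.
Then S_xx = sum((xi - xbar)^2) = 90.0000.
S_xy = sum((xi - xbar)(yi - ybar)) = 275.0000.
b1 = S_xy / S_xx = 275.0000 / 90.0000 = 3.0556.

3.0556


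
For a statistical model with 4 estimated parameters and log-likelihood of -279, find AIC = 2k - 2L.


AIC = 2*4 - 2*(-279).
= 8 + 558 = 566.

566


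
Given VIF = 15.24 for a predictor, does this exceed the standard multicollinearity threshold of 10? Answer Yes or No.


Compare VIF = 15.24 to the threshold of 10.
15.24 >= 10, so the answer is Yes.

Yes


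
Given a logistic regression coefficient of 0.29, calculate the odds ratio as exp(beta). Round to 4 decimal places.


Odds ratio = exp(beta) = exp(0.29).
= 1.3364.

1.3364


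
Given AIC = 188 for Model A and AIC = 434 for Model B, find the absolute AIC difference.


Compute |188 - 434| = 246.
Model A has the smaller AIC.

246


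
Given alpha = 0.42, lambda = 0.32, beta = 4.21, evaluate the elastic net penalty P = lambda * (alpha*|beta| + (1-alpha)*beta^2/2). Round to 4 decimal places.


Compute:
L1 = 0.42 * 4.21 = 1.7682.
L2 = 0.58 * 4.21^2 / 2 = 5.1400.
Penalty = 0.32 * (1.7682 + 5.1400) = 2.2106.

2.2106


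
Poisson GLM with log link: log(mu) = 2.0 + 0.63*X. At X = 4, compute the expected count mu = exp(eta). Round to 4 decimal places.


Compute eta = 2.0 + 0.63 * 4 = 4.5200.
Apply inverse link: mu = e^4.5200 = 91.8356.

91.8356


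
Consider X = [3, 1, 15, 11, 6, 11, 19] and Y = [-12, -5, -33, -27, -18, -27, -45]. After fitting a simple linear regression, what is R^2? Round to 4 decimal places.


After computing the OLS fit (b0=-4.4381, b1=-2.0596):
SSres = 13.1061, SStot = 1080.8571.
R^2 = 1 - 13.1061/1080.8571 = 0.9879.

0.9879


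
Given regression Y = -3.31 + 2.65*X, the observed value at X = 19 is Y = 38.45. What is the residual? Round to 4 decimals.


Predicted = -3.31 + 2.65 * 19 = 47.0400.
Residual = 38.45 - 47.0400 = -8.5900.

-8.5900


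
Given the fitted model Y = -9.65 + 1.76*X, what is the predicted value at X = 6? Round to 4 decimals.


Substitute X = 6 into the equation:
Y = -9.65 + 1.76 * 6 = -9.65 + 10.5600 = 0.9100.

0.9100


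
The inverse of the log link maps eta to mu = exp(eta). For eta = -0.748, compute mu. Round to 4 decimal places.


mu = exp(eta) = exp(-0.748).
= 0.4733.

0.4733


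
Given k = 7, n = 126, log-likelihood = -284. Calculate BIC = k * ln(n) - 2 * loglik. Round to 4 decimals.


k * ln(n) = 7 * ln(126) = 7 * 4.836282 = 33.853974.
-2 * loglik = -2 * (-284) = 568.
BIC = 33.853974 + 568 = 601.853974, which rounds to 601.8540.

601.8540


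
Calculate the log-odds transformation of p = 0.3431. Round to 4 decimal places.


The odds are p/(1-p) = 0.3431 / 0.6569 = 0.5223.
logit(p) = ln(0.5223) = -0.6495.

-0.6495


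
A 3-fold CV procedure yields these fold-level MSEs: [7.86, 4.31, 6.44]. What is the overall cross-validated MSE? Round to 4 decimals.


Sum of fold MSEs = 18.6100.
Average = 18.6100 / 3 = 6.2033.

6.2033


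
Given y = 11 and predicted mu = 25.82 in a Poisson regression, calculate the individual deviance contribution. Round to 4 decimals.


First: ln(11/25.82) = -0.853254.
Then: 11 * -0.853254 = -9.385794.
y - mu = 11 - 25.82 = -14.82.
D = 2(-9.385794 - -14.82) = 10.868412, which rounds to 10.8684.

10.8684


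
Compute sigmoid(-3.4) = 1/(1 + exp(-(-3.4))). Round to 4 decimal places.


exp(3.4000) = 29.9641.
1 + exp(-z) = 30.9641.
sigmoid = 1/30.9641 = 0.0323.

0.0323


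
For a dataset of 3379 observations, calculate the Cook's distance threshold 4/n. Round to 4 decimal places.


Using the rule of thumb:
Threshold = 4 / 3379 = 0.0012.

0.0012


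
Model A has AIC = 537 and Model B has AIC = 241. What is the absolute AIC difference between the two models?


|AIC_A - AIC_B| = |537 - 241| = 296.
Model B is preferred (lower AIC).

296


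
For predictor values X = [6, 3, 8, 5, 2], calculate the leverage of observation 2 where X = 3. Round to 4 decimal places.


n = 5, xbar = 4.8000.
SXX = sum((xi - xbar)^2) = 22.8000.
h = 1/5 + (3 - 4.8000)^2 / 22.8000 = 0.3421.

0.3421


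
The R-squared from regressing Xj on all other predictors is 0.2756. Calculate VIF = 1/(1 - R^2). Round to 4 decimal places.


VIF = 1 / (1 - 0.2756).
= 1 / 0.7244 = 1.3805.

1.3805


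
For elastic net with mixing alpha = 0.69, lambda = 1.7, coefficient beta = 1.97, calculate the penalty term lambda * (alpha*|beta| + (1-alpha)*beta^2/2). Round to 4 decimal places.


L1 component = 0.69 * |1.97| = 1.3593.
L2 component = 0.31 * 1.97^2 / 2 = 0.6015.
Penalty = 1.7 * (1.3593 + 0.6015) = 1.7 * 1.9608 = 3.3334.

3.3334


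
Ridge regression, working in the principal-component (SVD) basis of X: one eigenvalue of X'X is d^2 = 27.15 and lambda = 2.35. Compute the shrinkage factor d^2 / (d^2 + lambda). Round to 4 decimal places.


Denominator = d^2 + lambda = 27.15 + 2.35 = 29.5000.
Shrinkage = 27.15 / 29.5000 = 0.9203.

0.9203


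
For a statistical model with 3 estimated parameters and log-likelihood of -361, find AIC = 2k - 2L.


AIC = 2k - 2*loglik = 2(3) - 2(-361).
= 6 + 722 = 728.

728


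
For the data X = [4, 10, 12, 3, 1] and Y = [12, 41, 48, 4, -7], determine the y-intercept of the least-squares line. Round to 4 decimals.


The slope is b1 = 5.0111.
Sample means are xbar = 6.0000 and ybar = 19.6000.
Intercept: b0 = 19.6000 - (5.0111)(6.0000) = -10.4667.

-10.4667


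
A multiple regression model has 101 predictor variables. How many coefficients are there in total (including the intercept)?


Total coefficients = number of predictors + 1 (for the intercept).
= 101 + 1 = 102.

102


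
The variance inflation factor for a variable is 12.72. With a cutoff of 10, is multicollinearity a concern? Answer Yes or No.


Check: VIF = 12.72 vs threshold = 10.
Since 12.72 >= 10, the answer is Yes.

Yes


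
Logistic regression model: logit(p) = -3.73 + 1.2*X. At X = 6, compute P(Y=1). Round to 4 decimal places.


z = -3.73 + 1.2 * 6 = 3.4700.
Sigmoid: P = 1 / (1 + exp(-3.4700)) = 0.9698.

0.9698


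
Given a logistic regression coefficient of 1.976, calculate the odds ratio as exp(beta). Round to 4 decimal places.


Odds ratio = exp(beta) = exp(1.976).
= 7.2138.

7.2138


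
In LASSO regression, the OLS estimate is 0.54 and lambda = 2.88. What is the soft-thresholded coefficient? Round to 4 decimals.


Check: |0.54| = 0.54 vs lambda = 2.88.
Since |beta| <= lambda, the coefficient is set to 0.
Soft-thresholded coefficient = 0.0000.

0.0000


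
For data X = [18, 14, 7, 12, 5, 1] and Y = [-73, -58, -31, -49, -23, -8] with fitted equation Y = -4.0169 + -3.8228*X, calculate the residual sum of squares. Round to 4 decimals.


For each point, residual = actual - predicted.
Residuals: [-0.1727, -0.4639, -0.2235, 0.8905, 0.1309, -0.1603].
Sum of squared residuals = 1.1308.

1.1308


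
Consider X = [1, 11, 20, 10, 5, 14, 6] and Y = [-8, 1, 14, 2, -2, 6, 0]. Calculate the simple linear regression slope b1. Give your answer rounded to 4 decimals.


Calculate xbar = 9.5714, ybar = 1.8571.
S_xx = 237.7143, S_xy = 252.5714.
Using b1 = S_xy / S_xx = 252.5714 / 237.7143, we get b1 = 1.0625.

1.0625


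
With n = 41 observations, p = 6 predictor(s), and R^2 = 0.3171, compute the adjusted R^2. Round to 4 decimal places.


Plug in: Adj R^2 = 1 - (1 - 0.3171) * 40/34.
= 1 - 0.6829 * 40/34
= 1 - 27.3160 / 34
= 1 - 0.8034 = 0.1966.

0.1966


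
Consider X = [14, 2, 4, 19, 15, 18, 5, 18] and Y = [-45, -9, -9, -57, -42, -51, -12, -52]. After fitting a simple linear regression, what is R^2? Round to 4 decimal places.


Fit the OLS line: b0 = 0.3495, b1 = -2.9452.
SSres = 48.9593.
SStot = 3057.8750.
R^2 = 1 - 48.9593/3057.8750 = 0.9840.

0.9840


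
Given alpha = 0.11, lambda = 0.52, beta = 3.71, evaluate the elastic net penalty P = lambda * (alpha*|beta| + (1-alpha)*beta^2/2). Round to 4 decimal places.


Compute:
L1 = 0.11 * 3.71 = 0.4081.
L2 = 0.89 * 3.71^2 / 2 = 6.1250.
Penalty = 0.52 * (0.4081 + 6.1250) = 3.3972.

3.3972
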